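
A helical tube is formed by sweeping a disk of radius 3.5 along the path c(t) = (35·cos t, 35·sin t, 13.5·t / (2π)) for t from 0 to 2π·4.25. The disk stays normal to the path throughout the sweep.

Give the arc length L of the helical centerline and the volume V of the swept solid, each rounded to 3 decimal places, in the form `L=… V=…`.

L=936.383 V=36036.250

2πR = 2π·35 = 219.911486
per-turn = √(219.911486² + 13.5²) = √(48361.0616 + 182.25) = √48543.3116 = 220.325467
L = 4.25 × 220.325467 = 936.383236
V = π·3.5² × L = 38.484510 × 936.383236 = 36036.250026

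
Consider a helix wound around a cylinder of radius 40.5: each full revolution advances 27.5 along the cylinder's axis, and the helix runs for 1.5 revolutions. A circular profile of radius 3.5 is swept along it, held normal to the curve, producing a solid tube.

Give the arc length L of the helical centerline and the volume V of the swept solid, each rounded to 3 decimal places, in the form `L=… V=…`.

L=383.926 V=14775.202

2πR = 2π·40.5 = 254.469005
per-turn = √(254.469005² + 27.5²) = √(64754.4745 + 756.25) = √65510.7245 = 255.950629
L = 1.5 × 255.950629 = 383.925943
V = π·3.5² × L = 38.484510 × 383.925943 = 14775.201813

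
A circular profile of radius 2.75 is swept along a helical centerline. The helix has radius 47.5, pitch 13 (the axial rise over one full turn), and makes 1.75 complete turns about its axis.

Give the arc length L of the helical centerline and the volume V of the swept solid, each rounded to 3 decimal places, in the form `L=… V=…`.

L=522.785 V=12420.480

2πR = 2π·47.5 = 298.451302
per-turn = √(298.451302² + 13²) = √(89073.1797 + 169) = √89242.1797 = 298.734296
L = 1.75 × 298.734296 = 522.785018
V = π·2.75² × L = 23.758294 × 522.785018 = 12420.480396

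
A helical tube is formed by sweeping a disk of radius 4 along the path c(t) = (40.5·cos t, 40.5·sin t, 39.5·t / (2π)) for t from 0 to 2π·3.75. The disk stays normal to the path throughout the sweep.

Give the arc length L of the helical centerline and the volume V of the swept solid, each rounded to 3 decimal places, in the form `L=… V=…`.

L=965.687 V=48540.708

2πR = 2π·40.5 = 254.469005
per-turn = √(254.469005² + 39.5²) = √(64754.4745 + 1560.25) = √66314.7245 = 257.516455
L = 3.75 × 257.516455 = 965.686705
V = π·4² × L = 50.265482 × 965.686705 = 48540.708148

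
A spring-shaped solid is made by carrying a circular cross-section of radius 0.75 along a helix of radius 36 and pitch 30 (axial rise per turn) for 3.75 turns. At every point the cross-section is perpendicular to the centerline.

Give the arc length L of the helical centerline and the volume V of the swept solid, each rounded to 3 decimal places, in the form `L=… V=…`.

2πR = 2π·36 = 226.194671
per-turn = √(226.194671² + 30²) = √(51164.0292 + 900) = √52064.0292 = 228.175435
L = 3.75 × 228.175435 = 855.657882
V = π·0.75² × L = 1.767146 × 855.657882 = 1512.072290

L=855.658 V=1512.072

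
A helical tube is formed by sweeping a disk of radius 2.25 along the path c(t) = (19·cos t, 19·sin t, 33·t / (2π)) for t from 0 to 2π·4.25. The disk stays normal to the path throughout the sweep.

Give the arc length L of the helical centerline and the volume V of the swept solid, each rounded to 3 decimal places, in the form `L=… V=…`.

L=526.395 V=8371.949

2πR = 2π·19 = 119.380521
per-turn = √(119.380521² + 33²) = √(14251.7088 + 1089) = √15340.7088 = 123.857615
L = 4.25 × 123.857615 = 526.394863
V = π·2.25² × L = 15.904313 × 526.394863 = 8371.948564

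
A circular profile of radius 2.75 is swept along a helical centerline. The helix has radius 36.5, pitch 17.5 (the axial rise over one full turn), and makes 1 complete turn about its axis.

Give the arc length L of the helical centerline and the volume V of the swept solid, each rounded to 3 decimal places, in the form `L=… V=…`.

L=230.003 V=5464.479

2πR = 2π·36.5 = 229.336264
per-turn = √(229.336264² + 17.5²) = √(52595.1219 + 306.25) = √52901.3719 = 230.002982
L = 1 × 230.002982 = 230.002982
V = π·2.75² × L = 23.758294 × 230.002982 = 5464.478576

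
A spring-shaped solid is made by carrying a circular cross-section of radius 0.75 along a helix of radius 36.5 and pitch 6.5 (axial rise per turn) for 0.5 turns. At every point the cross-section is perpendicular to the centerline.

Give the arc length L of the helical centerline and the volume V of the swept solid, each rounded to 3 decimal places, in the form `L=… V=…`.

2πR = 2π·36.5 = 229.336264
per-turn = √(229.336264² + 6.5²) = √(52595.1219 + 42.25) = √52637.3719 = 229.428359
L = 0.5 × 229.428359 = 114.714179
V = π·0.75² × L = 1.767146 × 114.714179 = 202.716688

L=114.714 V=202.717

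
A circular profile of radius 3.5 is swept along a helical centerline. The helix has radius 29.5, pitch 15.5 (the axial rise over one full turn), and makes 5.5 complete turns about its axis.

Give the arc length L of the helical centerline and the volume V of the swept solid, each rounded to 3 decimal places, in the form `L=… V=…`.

2πR = 2π·29.5 = 185.353967
per-turn = √(185.353967² + 15.5²) = √(34356.0929 + 240.25) = √34596.3429 = 186.000922
L = 5.5 × 186.000922 = 1023.005070
V = π·3.5² × L = 38.484510 × 1023.005070 = 39369.848855

L=1023.005 V=39369.849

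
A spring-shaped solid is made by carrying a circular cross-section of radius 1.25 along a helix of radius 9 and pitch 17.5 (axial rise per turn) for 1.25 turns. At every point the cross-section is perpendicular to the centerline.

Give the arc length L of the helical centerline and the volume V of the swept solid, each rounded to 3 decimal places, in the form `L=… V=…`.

L=73.993 V=363.214

2πR = 2π·9 = 56.548668
per-turn = √(56.548668² + 17.5²) = √(3197.7518 + 306.25) = √3504.0018 = 59.194610
L = 1.25 × 59.194610 = 73.993262
V = π·1.25² × L = 4.908739 × 73.993262 = 363.213577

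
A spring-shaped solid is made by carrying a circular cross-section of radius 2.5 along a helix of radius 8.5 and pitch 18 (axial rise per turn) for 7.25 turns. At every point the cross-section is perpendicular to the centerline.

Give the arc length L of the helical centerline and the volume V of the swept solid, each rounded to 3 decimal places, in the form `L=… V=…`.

L=408.601 V=8022.869

2πR = 2π·8.5 = 53.407075
per-turn = √(53.407075² + 18²) = √(2852.3157 + 324) = √3176.3157 = 56.358812
L = 7.25 × 56.358812 = 408.601386
V = π·2.5² × L = 19.634954 × 408.601386 = 8022.869450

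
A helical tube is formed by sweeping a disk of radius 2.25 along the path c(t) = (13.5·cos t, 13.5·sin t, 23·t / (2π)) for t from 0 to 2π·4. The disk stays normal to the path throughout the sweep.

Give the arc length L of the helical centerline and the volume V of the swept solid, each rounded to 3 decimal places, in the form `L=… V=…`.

L=351.544 V=5591.063

2πR = 2π·13.5 = 84.823002
per-turn = √(84.823002² + 23²) = √(7194.9416 + 529) = √7723.9416 = 87.885958
L = 4 × 87.885958 = 351.543832
V = π·2.25² × L = 15.904313 × 351.543832 = 5591.063068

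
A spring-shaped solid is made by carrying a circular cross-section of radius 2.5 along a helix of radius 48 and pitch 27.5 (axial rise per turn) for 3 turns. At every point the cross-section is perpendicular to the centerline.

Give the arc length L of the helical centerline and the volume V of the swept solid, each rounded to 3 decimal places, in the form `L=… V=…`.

2πR = 2π·48 = 301.592895
per-turn = √(301.592895² + 27.5²) = √(90958.2742 + 756.25) = √91714.5242 = 302.844059
L = 3 × 302.844059 = 908.532177
V = π·2.5² × L = 19.634954 × 908.532177 = 17838.987589

L=908.532 V=17838.988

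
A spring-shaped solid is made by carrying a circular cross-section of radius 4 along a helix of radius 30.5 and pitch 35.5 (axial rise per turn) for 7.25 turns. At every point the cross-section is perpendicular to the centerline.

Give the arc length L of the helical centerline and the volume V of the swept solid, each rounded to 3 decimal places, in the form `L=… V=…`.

2πR = 2π·30.5 = 191.637152
per-turn = √(191.637152² + 35.5²) = √(36724.7980 + 1260.25) = √37985.0480 = 194.897532
L = 7.25 × 194.897532 = 1413.007107
V = π·4² × L = 50.265482 × 1413.007107 = 71025.483946

L=1413.007 V=71025.484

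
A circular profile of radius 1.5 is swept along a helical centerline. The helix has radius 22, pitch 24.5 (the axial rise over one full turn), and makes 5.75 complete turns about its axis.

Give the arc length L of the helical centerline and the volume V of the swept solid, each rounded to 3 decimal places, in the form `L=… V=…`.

L=807.211 V=5705.837

2πR = 2π·22 = 138.230077
per-turn = √(138.230077² + 24.5²) = √(19107.5541 + 600.25) = √19707.8041 = 140.384487
L = 5.75 × 140.384487 = 807.210799
V = π·1.5² × L = 7.068583 × 807.210799 = 5705.836910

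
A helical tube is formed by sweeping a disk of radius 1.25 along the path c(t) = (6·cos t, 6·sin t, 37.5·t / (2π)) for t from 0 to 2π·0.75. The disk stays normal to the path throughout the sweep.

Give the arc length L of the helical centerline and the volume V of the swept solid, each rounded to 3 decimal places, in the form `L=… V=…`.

2πR = 2π·6 = 37.699112
per-turn = √(37.699112² + 37.5²) = √(1421.2230 + 1406.25) = √2827.4730 = 53.173988
L = 0.75 × 53.173988 = 39.880491
V = π·1.25² × L = 4.908739 × 39.880491 = 195.762904

L=39.880 V=195.763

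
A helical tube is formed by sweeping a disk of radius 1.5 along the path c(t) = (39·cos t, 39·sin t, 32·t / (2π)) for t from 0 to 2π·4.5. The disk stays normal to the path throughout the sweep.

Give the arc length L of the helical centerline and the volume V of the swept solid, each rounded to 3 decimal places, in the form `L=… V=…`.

L=1112.062 V=7860.701

2πR = 2π·39 = 245.044227
per-turn = √(245.044227² + 32²) = √(60046.6732 + 1024) = √61070.6732 = 247.124813
L = 4.5 × 247.124813 = 1112.061658
V = π·1.5² × L = 7.068583 × 1112.061658 = 7860.700656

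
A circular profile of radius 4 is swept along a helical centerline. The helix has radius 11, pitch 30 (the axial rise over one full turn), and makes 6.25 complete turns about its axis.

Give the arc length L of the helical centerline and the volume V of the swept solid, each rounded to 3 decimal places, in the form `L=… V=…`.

2πR = 2π·11 = 69.115038
per-turn = √(69.115038² + 30²) = √(4776.8885 + 900) = √5676.8885 = 75.345129
L = 6.25 × 75.345129 = 470.907059
V = π·4² × L = 50.265482 × 470.907059 = 23670.370513

L=470.907 V=23670.371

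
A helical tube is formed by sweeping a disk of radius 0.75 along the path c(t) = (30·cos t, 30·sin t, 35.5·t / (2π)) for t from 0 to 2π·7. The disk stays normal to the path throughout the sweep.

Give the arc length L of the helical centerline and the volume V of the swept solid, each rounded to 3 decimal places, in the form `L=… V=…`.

2πR = 2π·30 = 188.495559
per-turn = √(188.495559² + 35.5²) = √(35530.5758 + 1260.25) = √36790.8258 = 191.809348
L = 7 × 191.809348 = 1342.665434
V = π·0.75² × L = 1.767146 × 1342.665434 = 2372.685672

L=1342.665 V=2372.686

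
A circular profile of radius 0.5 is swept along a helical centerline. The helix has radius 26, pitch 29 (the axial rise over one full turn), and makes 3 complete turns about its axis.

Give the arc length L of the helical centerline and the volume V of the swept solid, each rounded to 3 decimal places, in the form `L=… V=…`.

2πR = 2π·26 = 163.362818
per-turn = √(163.362818² + 29²) = √(26687.4103 + 841) = √27528.4103 = 165.916878
L = 3 × 165.916878 = 497.750633
V = π·0.5² × L = 0.785398 × 497.750633 = 390.932433

L=497.751 V=390.932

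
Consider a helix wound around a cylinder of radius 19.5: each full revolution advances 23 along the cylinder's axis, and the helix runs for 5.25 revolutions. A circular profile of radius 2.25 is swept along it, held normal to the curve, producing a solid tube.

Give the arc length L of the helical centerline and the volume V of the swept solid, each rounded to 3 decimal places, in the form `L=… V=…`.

2πR = 2π·19.5 = 122.522113
per-turn = √(122.522113² + 23²) = √(15011.6683 + 529) = √15540.6683 = 124.662217
L = 5.25 × 124.662217 = 654.476638
V = π·2.25² × L = 15.904313 × 654.476638 = 10409.001179

L=654.477 V=10409.001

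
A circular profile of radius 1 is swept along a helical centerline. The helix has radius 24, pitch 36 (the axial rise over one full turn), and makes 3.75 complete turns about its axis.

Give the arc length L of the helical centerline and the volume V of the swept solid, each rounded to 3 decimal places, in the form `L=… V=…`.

2πR = 2π·24 = 150.796447
per-turn = √(150.796447² + 36²) = √(22739.5685 + 1296) = √24035.5685 = 155.034088
L = 3.75 × 155.034088 = 581.377831
V = π·1² × L = 3.141593 × 581.377831 = 1826.452323

L=581.378 V=1826.452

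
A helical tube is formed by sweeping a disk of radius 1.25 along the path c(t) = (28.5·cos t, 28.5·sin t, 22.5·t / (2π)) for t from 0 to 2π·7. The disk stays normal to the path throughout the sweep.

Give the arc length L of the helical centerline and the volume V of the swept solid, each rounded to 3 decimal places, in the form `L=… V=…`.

2πR = 2π·28.5 = 179.070781
per-turn = √(179.070781² + 22.5²) = √(32066.3447 + 506.25) = √32572.5947 = 180.478793
L = 7 × 180.478793 = 1263.351551
V = π·1.25² × L = 4.908739 × 1263.351551 = 6201.462422

L=1263.352 V=6201.462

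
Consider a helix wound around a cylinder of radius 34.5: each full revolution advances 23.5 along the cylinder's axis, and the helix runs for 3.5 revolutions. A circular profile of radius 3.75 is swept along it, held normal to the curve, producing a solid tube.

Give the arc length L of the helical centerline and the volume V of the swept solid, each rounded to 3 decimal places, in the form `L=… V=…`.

L=763.140 V=33714.491

2πR = 2π·34.5 = 216.769893
per-turn = √(216.769893² + 23.5²) = √(46989.1866 + 552.25) = √47541.4366 = 218.039988
L = 3.5 × 218.039988 = 763.139959
V = π·3.75² × L = 44.178647 × 763.139959 = 33714.490646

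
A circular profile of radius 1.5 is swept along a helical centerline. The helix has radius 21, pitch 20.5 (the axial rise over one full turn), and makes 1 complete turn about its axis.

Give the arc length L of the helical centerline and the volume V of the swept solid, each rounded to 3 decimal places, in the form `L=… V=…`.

L=133.530 V=943.867

2πR = 2π·21 = 131.946891
per-turn = √(131.946891² + 20.5²) = √(17409.9822 + 420.25) = √17830.2322 = 133.529892
L = 1 × 133.529892 = 133.529892
V = π·1.5² × L = 7.068583 × 133.529892 = 943.867190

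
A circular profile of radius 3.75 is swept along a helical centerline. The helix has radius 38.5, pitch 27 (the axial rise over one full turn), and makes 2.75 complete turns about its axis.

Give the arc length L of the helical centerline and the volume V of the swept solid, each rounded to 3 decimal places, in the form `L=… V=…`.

2πR = 2π·38.5 = 241.902634
per-turn = √(241.902634² + 27²) = √(58516.8845 + 729) = √59245.8845 = 243.404775
L = 2.75 × 243.404775 = 669.363131
V = π·3.75² × L = 44.178647 × 669.363131 = 29571.557284

L=669.363 V=29571.557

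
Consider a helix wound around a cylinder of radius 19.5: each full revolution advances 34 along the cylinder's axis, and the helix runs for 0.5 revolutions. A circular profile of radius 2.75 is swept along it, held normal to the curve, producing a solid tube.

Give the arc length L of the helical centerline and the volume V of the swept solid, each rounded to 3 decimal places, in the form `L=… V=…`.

L=63.576 V=1510.459

2πR = 2π·19.5 = 122.522113
per-turn = √(122.522113² + 34²) = √(15011.6683 + 1156) = √16167.6683 = 127.152146
L = 0.5 × 127.152146 = 63.576073
V = π·2.75² × L = 23.758294 × 63.576073 = 1510.459065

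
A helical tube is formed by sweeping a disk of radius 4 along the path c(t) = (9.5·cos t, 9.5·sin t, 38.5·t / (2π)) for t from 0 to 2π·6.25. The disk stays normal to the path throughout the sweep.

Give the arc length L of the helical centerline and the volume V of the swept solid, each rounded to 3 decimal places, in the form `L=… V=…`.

L=443.934 V=22314.547

2πR = 2π·9.5 = 59.690260
per-turn = √(59.690260² + 38.5²) = √(3562.9272 + 1482.25) = √5045.1772 = 71.029411
L = 6.25 × 71.029411 = 443.933817
V = π·4² × L = 50.265482 × 443.933817 = 22314.547494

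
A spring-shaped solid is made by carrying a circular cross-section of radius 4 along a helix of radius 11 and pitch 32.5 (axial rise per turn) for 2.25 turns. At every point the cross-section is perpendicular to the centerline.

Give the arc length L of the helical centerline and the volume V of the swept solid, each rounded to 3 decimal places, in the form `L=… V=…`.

L=171.844 V=8637.807

2πR = 2π·11 = 69.115038
per-turn = √(69.115038² + 32.5²) = √(4776.8885 + 1056.25) = √5833.1385 = 76.374986
L = 2.25 × 76.374986 = 171.843719
V = π·4² × L = 50.265482 × 171.843719 = 8637.807450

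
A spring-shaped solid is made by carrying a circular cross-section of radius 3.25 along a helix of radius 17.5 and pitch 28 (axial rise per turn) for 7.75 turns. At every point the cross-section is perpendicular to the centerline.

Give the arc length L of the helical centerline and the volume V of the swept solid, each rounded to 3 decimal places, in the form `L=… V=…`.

L=879.352 V=29179.613

2πR = 2π·17.5 = 109.955743
per-turn = √(109.955743² + 28²) = √(12090.2654 + 784) = √12874.2654 = 113.464820
L = 7.75 × 113.464820 = 879.352355
V = π·3.25² × L = 33.183072 × 879.352355 = 29179.612880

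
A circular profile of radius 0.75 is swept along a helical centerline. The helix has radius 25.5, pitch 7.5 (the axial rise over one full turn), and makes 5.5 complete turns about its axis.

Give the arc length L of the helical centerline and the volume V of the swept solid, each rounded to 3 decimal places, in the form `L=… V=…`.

2πR = 2π·25.5 = 160.221225
per-turn = √(160.221225² + 7.5²) = √(25670.8410 + 56.25) = √25727.0910 = 160.396668
L = 5.5 × 160.396668 = 882.181673
V = π·0.75² × L = 1.767146 × 882.181673 = 1558.943698

L=882.182 V=1558.944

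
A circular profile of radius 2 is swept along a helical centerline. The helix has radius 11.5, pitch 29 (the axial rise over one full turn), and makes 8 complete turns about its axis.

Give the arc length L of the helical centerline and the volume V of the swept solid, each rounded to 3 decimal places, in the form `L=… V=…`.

2πR = 2π·11.5 = 72.256631
per-turn = √(72.256631² + 29²) = √(5221.0207 + 841) = √6062.0207 = 77.858980
L = 8 × 77.858980 = 622.871838
V = π·2² × L = 12.566371 × 622.871838 = 7827.238362

L=622.872 V=7827.238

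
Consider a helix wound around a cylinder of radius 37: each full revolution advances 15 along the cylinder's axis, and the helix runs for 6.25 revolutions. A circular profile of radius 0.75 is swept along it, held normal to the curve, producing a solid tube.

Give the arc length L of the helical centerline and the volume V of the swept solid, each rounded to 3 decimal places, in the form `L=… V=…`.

2πR = 2π·37 = 232.477856
per-turn = √(232.477856² + 15²) = √(54045.9537 + 225) = √54270.9537 = 232.961271
L = 6.25 × 232.961271 = 1456.007943
V = π·0.75² × L = 1.767146 × 1456.007943 = 2572.978419

L=1456.008 V=2572.978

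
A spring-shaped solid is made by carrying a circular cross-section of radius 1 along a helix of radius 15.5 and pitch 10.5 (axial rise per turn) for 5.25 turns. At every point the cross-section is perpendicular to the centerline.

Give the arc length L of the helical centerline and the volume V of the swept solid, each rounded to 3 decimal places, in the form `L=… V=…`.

2πR = 2π·15.5 = 97.389372
per-turn = √(97.389372² + 10.5²) = √(9484.6898 + 110.25) = √9594.9398 = 97.953764
L = 5.25 × 97.953764 = 514.257260
V = π·1² × L = 3.141593 × 514.257260 = 1615.586829

L=514.257 V=1615.587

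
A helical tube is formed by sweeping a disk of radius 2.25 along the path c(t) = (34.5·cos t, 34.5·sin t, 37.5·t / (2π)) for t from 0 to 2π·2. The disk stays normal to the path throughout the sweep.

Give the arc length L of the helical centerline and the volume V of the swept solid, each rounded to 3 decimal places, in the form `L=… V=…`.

2πR = 2π·34.5 = 216.769893
per-turn = √(216.769893² + 37.5²) = √(46989.1866 + 1406.25) = √48395.4366 = 219.989628
L = 2 × 219.989628 = 439.979257
V = π·2.25² × L = 15.904313 × 439.979257 = 6997.567726

L=439.979 V=6997.568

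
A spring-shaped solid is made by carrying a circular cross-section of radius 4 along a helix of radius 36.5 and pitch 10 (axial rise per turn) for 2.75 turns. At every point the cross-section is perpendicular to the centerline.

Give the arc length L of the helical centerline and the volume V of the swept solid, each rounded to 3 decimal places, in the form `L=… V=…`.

L=631.274 V=31731.292

2πR = 2π·36.5 = 229.336264
per-turn = √(229.336264² + 10²) = √(52595.1219 + 100) = √52695.1219 = 229.554181
L = 2.75 × 229.554181 = 631.273997
V = π·4² × L = 50.265482 × 631.273997 = 31731.292011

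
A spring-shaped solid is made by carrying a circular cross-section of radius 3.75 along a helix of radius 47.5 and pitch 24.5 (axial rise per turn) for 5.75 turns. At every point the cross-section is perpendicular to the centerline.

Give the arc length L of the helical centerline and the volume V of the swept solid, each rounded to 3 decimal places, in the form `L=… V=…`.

L=1721.868 V=76069.777

2πR = 2π·47.5 = 298.451302
per-turn = √(298.451302² + 24.5²) = √(89073.1797 + 600.25) = √89673.4297 = 299.455222
L = 5.75 × 299.455222 = 1721.867524
V = π·3.75² × L = 44.178647 × 1721.867524 = 76069.776990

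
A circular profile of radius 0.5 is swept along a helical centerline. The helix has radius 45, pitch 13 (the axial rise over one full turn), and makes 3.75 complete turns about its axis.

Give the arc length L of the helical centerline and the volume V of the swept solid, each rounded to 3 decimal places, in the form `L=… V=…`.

L=1061.408 V=833.628

2πR = 2π·45 = 282.743339
per-turn = √(282.743339² + 13²) = √(79943.7956 + 169) = √80112.7956 = 283.042039
L = 3.75 × 283.042039 = 1061.407645
V = π·0.5² × L = 0.785398 × 1061.407645 = 833.627615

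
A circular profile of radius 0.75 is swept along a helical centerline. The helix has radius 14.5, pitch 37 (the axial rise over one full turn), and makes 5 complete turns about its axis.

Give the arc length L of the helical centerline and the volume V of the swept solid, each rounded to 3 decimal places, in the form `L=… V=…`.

2πR = 2π·14.5 = 91.106187
per-turn = √(91.106187² + 37²) = √(8300.3373 + 1369) = √9669.3373 = 98.332789
L = 5 × 98.332789 = 491.663943
V = π·0.75² × L = 1.767146 × 491.663943 = 868.841905

L=491.664 V=868.842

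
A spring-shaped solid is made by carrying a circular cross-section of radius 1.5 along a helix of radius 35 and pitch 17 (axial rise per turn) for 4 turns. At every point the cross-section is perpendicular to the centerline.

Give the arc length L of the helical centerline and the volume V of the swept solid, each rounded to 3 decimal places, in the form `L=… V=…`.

L=882.270 V=6236.402

2πR = 2π·35 = 219.911486
per-turn = √(219.911486² + 17²) = √(48361.0616 + 289) = √48650.0616 = 220.567590
L = 4 × 220.567590 = 882.270358
V = π·1.5² × L = 7.068583 × 882.270358 = 6236.401671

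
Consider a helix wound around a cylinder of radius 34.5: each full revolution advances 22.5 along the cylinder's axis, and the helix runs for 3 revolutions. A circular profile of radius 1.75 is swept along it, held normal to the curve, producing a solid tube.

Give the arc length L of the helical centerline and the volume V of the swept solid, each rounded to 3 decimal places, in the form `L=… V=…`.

2πR = 2π·34.5 = 216.769893
per-turn = √(216.769893² + 22.5²) = √(46989.1866 + 506.25) = √47495.4366 = 217.934478
L = 3 × 217.934478 = 653.803433
V = π·1.75² × L = 9.621128 × 653.803433 = 6290.326190

L=653.803 V=6290.326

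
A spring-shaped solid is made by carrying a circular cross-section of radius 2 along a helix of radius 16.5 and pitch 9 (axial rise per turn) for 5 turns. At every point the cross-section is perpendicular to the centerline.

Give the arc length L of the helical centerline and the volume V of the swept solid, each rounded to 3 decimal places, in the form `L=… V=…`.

L=520.312 V=6538.438

2πR = 2π·16.5 = 103.672558
per-turn = √(103.672558² + 9²) = √(10747.9992 + 81) = √10828.9992 = 104.062477
L = 5 × 104.062477 = 520.312387
V = π·2² × L = 12.566371 × 520.312387 = 6538.438287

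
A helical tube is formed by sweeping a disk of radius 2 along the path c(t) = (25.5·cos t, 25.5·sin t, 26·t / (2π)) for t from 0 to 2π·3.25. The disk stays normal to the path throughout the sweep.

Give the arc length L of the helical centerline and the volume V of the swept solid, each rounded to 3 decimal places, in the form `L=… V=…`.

L=527.531 V=6629.145

2πR = 2π·25.5 = 160.221225
per-turn = √(160.221225² + 26²) = √(25670.8410 + 676) = √26346.8410 = 162.317100
L = 3.25 × 162.317100 = 527.530576
V = π·2² × L = 12.566371 × 527.530576 = 6629.144728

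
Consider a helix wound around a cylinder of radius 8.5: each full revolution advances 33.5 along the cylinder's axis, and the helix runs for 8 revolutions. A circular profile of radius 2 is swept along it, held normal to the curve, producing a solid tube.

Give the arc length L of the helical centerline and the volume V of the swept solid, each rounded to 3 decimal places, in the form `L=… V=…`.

L=504.353 V=6337.890

2πR = 2π·8.5 = 53.407075
per-turn = √(53.407075² + 33.5²) = √(2852.3157 + 1122.25) = √3974.5657 = 63.044157
L = 8 × 63.044157 = 504.353252
V = π·2² × L = 12.566371 × 504.353252 = 6337.889888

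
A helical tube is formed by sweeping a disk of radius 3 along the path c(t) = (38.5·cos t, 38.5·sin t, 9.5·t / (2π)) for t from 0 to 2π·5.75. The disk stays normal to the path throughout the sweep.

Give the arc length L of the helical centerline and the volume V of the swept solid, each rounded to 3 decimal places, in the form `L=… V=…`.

2πR = 2π·38.5 = 241.902634
per-turn = √(241.902634² + 9.5²) = √(58516.8845 + 90.25) = √58607.1345 = 242.089104
L = 5.75 × 242.089104 = 1392.012351
V = π·3² × L = 28.274334 × 1392.012351 = 39358.221969

L=1392.012 V=39358.222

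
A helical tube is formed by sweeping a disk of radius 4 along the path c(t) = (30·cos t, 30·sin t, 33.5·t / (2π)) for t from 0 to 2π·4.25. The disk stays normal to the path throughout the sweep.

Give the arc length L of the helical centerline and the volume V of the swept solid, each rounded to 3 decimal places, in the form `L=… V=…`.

L=813.659 V=40898.984

2πR = 2π·30 = 188.495559
per-turn = √(188.495559² + 33.5²) = √(35530.5758 + 1122.25) = √36652.8258 = 191.449277
L = 4.25 × 191.449277 = 813.659429
V = π·4² × L = 50.265482 × 813.659429 = 40898.983767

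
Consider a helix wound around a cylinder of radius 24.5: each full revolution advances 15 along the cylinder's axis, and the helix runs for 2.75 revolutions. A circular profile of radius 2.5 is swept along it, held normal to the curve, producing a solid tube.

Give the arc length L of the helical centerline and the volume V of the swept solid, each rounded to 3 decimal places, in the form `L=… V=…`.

L=425.335 V=8351.425

2πR = 2π·24.5 = 153.938040
per-turn = √(153.938040² + 15²) = √(23696.9202 + 225) = √23921.9202 = 154.667127
L = 2.75 × 154.667127 = 425.334599
V = π·2.5² × L = 19.634954 × 425.334599 = 8351.425326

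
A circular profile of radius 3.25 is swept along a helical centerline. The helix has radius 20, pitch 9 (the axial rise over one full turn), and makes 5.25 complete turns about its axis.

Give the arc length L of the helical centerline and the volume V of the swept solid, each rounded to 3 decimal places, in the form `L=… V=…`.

2πR = 2π·20 = 125.663706
per-turn = √(125.663706² + 9²) = √(15791.3670 + 81) = √15872.3670 = 125.985583
L = 5.25 × 125.985583 = 661.424309
V = π·3.25² × L = 33.183072 × 661.424309 = 21948.090736

L=661.424 V=21948.091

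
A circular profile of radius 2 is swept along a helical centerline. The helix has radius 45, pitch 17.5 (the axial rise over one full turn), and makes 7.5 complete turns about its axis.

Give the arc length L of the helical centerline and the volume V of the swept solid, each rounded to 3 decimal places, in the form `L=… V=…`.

L=2124.633 V=26698.925

2πR = 2π·45 = 282.743339
per-turn = √(282.743339² + 17.5²) = √(79943.7956 + 306.25) = √80250.0456 = 283.284390
L = 7.5 × 283.284390 = 2124.632925
V = π·2² × L = 12.566371 × 2124.632925 = 26698.924760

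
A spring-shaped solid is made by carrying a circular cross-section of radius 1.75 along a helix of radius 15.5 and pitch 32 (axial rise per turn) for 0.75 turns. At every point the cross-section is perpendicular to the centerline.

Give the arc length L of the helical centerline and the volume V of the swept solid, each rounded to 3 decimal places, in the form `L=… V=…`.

2πR = 2π·15.5 = 97.389372
per-turn = √(97.389372² + 32²) = √(9484.6898 + 1024) = √10508.6898 = 102.511901
L = 0.75 × 102.511901 = 76.883926
V = π·1.75² × L = 9.621128 × 76.883926 = 739.710052

L=76.884 V=739.710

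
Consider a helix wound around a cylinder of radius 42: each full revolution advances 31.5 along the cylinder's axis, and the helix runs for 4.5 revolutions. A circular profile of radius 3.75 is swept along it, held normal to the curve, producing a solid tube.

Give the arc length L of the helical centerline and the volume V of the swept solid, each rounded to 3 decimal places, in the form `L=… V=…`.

2πR = 2π·42 = 263.893783
per-turn = √(263.893783² + 31.5²) = √(69639.9287 + 992.25) = √70632.1787 = 265.767151
L = 4.5 × 265.767151 = 1195.952180
V = π·3.75² × L = 44.178647 × 1195.952180 = 52835.548836

L=1195.952 V=52835.549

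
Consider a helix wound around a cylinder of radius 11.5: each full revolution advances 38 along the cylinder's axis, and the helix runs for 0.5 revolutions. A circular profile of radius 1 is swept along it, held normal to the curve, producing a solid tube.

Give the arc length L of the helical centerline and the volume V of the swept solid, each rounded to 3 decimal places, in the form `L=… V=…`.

L=40.820 V=128.239

2πR = 2π·11.5 = 72.256631
per-turn = √(72.256631² + 38²) = √(5221.0207 + 1444) = √6665.0207 = 81.639578
L = 0.5 × 81.639578 = 40.819789
V = π·1² × L = 3.141593 × 40.819789 = 128.239150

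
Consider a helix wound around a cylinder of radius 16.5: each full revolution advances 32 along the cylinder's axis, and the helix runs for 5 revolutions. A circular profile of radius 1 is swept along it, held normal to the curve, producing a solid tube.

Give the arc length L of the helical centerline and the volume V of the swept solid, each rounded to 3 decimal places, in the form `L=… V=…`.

2πR = 2π·16.5 = 103.672558
per-turn = √(103.672558² + 32²) = √(10747.9992 + 1024) = √11771.9992 = 108.498844
L = 5 × 108.498844 = 542.494221
V = π·1² × L = 3.141593 × 542.494221 = 1704.295859

L=542.494 V=1704.296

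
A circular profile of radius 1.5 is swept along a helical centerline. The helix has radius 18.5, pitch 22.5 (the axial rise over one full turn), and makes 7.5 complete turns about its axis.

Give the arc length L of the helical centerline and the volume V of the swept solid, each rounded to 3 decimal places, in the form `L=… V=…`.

L=887.974 V=6276.718

2πR = 2π·18.5 = 116.238928
per-turn = √(116.238928² + 22.5²) = √(13511.4884 + 506.25) = √14017.7384 = 118.396530
L = 7.5 × 118.396530 = 887.973978
V = π·1.5² × L = 7.068583 × 887.973978 = 6276.718186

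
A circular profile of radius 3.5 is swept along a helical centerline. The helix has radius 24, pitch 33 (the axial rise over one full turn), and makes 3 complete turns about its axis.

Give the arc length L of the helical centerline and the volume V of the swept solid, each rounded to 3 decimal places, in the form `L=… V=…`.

L=463.095 V=17821.990

2πR = 2π·24 = 150.796447
per-turn = √(150.796447² + 33²) = √(22739.5685 + 1089) = √23828.5685 = 154.365050
L = 3 × 154.365050 = 463.095149
V = π·3.5² × L = 38.484510 × 463.095149 = 17821.989889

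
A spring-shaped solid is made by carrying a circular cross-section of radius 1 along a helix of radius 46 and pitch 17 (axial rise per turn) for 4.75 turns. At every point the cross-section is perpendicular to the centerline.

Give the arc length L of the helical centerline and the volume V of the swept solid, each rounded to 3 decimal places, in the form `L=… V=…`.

L=1375.249 V=4320.471

2πR = 2π·46 = 289.026524
per-turn = √(289.026524² + 17²) = √(83536.3317 + 289) = √83825.3317 = 289.526047
L = 4.75 × 289.526047 = 1375.248721
V = π·1² × L = 3.141593 × 1375.248721 = 4320.471280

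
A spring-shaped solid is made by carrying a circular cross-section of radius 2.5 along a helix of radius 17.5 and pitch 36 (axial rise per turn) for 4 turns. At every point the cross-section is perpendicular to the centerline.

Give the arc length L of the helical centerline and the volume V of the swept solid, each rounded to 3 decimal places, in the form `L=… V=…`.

L=462.796 V=9086.981

2πR = 2π·17.5 = 109.955743
per-turn = √(109.955743² + 36²) = √(12090.2654 + 1296) = √13386.2654 = 115.699029
L = 4 × 115.699029 = 462.796117
V = π·2.5² × L = 19.634954 × 462.796117 = 9086.980515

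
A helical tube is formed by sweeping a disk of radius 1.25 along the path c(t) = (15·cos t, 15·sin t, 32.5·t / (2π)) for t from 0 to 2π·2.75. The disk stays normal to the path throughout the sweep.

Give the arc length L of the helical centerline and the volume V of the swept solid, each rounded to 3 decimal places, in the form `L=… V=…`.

L=274.159 V=1345.772

2πR = 2π·15 = 94.247780
per-turn = √(94.247780² + 32.5²) = √(8882.6440 + 1056.25) = √9938.8940 = 99.694002
L = 2.75 × 99.694002 = 274.158504
V = π·1.25² × L = 4.908739 × 274.158504 = 1345.772412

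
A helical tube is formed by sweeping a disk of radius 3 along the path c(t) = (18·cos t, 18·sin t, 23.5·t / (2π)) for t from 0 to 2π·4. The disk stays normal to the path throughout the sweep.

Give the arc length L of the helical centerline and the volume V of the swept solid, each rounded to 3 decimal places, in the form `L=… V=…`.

L=462.052 V=13064.215

2πR = 2π·18 = 113.097336
per-turn = √(113.097336² + 23.5²) = √(12791.0073 + 552.25) = √13343.2573 = 115.513018
L = 4 × 115.513018 = 462.052072
V = π·3² × L = 28.274334 × 462.052072 = 13064.214543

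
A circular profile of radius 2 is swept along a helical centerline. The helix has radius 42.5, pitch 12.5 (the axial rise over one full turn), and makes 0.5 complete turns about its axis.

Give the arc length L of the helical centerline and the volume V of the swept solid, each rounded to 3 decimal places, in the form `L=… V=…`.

2πR = 2π·42.5 = 267.035376
per-turn = √(267.035376² + 12.5²) = √(71307.8918 + 156.25) = √71464.1418 = 267.327780
L = 0.5 × 267.327780 = 133.663890
V = π·2² × L = 12.566371 × 133.663890 = 1679.669978

L=133.664 V=1679.670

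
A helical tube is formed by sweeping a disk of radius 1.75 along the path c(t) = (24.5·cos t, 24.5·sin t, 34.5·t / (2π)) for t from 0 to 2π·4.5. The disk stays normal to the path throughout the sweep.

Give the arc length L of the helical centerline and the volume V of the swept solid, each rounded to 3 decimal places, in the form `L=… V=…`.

2πR = 2π·24.5 = 153.938040
per-turn = √(153.938040² + 34.5²) = √(23696.9202 + 1190.25) = √24887.1702 = 157.756680
L = 4.5 × 157.756680 = 709.905061
V = π·1.75² × L = 9.621128 × 709.905061 = 6830.087108

L=709.905 V=6830.087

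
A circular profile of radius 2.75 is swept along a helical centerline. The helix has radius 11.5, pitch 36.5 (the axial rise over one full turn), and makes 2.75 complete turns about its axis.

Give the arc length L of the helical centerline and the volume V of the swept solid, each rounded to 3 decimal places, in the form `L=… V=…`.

2πR = 2π·11.5 = 72.256631
per-turn = √(72.256631² + 36.5²) = √(5221.0207 + 1332.25) = √6553.2707 = 80.952274
L = 2.75 × 80.952274 = 222.618755
V = π·2.75² × L = 23.758294 × 222.618755 = 5289.041919

L=222.619 V=5289.042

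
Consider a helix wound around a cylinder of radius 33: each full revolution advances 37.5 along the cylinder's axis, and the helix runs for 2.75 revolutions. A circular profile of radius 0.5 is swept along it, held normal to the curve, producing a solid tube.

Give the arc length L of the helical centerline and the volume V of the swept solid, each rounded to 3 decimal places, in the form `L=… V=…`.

L=579.450 V=455.099

2πR = 2π·33 = 207.345115
per-turn = √(207.345115² + 37.5²) = √(42991.9968 + 1406.25) = √44398.2468 = 210.708915
L = 2.75 × 210.708915 = 579.449516
V = π·0.5² × L = 0.785398 × 579.449516 = 455.098585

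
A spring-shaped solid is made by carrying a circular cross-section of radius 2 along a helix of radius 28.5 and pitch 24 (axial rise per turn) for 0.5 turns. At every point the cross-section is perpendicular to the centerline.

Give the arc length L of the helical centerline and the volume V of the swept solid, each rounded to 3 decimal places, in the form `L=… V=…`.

2πR = 2π·28.5 = 179.070781
per-turn = √(179.070781² + 24²) = √(32066.3447 + 576) = √32642.3447 = 180.671926
L = 0.5 × 180.671926 = 90.335963
V = π·2² × L = 12.566371 × 90.335963 = 1135.195188

L=90.336 V=1135.195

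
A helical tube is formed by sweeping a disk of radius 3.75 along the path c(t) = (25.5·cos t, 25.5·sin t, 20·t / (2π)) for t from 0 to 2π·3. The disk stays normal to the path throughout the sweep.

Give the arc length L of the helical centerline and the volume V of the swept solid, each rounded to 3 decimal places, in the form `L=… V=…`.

L=484.394 V=21399.872

2πR = 2π·25.5 = 160.221225
per-turn = √(160.221225² + 20²) = √(25670.8410 + 400) = √26070.8410 = 161.464674
L = 3 × 161.464674 = 484.394023
V = π·3.75² × L = 44.178647 × 484.394023 = 21399.872397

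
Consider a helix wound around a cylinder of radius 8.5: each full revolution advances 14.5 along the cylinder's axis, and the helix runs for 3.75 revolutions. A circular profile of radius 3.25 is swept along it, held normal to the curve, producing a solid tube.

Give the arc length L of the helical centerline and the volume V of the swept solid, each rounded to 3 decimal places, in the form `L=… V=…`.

L=207.527 V=6886.373

2πR = 2π·8.5 = 53.407075
per-turn = √(53.407075² + 14.5²) = √(2852.3157 + 210.25) = √3062.5657 = 55.340452
L = 3.75 × 55.340452 = 207.526697
V = π·3.25² × L = 33.183072 × 207.526697 = 6886.373396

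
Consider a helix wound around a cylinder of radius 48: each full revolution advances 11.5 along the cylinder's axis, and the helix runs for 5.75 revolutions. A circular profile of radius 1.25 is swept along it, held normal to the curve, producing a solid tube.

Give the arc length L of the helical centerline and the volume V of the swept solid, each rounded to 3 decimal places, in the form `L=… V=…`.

L=1735.419 V=8518.720

2πR = 2π·48 = 301.592895
per-turn = √(301.592895² + 11.5²) = √(90958.2742 + 132.25) = √91090.5242 = 301.812068
L = 5.75 × 301.812068 = 1735.419389
V = π·1.25² × L = 4.908739 × 1735.419389 = 8518.720004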